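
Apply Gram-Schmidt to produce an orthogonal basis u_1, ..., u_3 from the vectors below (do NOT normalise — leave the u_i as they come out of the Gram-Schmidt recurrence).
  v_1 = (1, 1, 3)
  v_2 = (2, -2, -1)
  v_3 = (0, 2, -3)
Orthogonal basis:
  u_1 = (1, 1, 3)
  u_2 = (25/11, -19/11, -2/11)
  u_3 = (13/9, 91/45, -52/45)

Apply the Gram-Schmidt recurrence
  u_1 = v_1
  u_i = v_i − Σ_{j<i} ((v_i · u_j) / (u_j · u_j)) · u_j.

Step by step this gives:
  u_1 = (1, 1, 3)
  u_2 = (25/11, -19/11, -2/11)
  u_3 = (13/9, 91/45, -52/45)

Orthogonality check:
  u_2 · u_1 = 0 (should be 0)
  u_3 · u_1 = 0 (should be 0)
  u_3 · u_2 = 0 (should be 0)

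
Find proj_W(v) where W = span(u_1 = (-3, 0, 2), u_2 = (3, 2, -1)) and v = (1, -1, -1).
proj_W(v) = (57/61, -58/61, -67/61)

Set up U = [u_1 | ... | u_2] ∈ R^(3×2). The projector onto W = col(U) is P = U (U^T U)^(-1) U^T.
Compute U^T U =
  [13, -11]
  [-11, 14],
and U^T v = (-5, 2).
Solve U^T U · c = U^T v for the coefficients: c = (-48/61, -29/61). The projection is proj_W(v) = U c.
Check: (v - proj_W(v)) · u_1 = 0  (should be 0).
Check: (v - proj_W(v)) · u_2 = 0  (should be 0).
Result: proj_W(v) = (57/61, -58/61, -67/61).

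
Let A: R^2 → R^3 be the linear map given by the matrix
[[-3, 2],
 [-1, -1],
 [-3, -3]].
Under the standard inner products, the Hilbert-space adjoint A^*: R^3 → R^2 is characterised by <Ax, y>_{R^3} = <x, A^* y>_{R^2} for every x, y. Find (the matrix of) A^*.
A^* = A^T =
[[-3, -1, -3],
 [2, -1, -3]]

For real matrices with standard dot products, the defining identity <Ax, y> = <x, A^* y> gives (Ax)^T y = x^T (A^*) y, i.e. x^T A^T y = x^T (A^*) y. Since this holds for all x, y, we must have A^* = A^T. Therefore
A^* =
[[-3, -1, -3],
 [2, -1, -3]].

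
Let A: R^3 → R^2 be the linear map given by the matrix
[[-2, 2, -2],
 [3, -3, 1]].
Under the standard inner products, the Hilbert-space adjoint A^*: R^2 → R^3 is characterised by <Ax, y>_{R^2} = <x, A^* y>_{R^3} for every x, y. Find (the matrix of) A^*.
A^* = A^T =
[[-2, 3],
 [2, -3],
 [-2, 1]]

For real matrices with standard dot products, the defining identity <Ax, y> = <x, A^* y> gives (Ax)^T y = x^T (A^*) y, i.e. x^T A^T y = x^T (A^*) y. Since this holds for all x, y, we must have A^* = A^T. Therefore
A^* =
[[-2, 3],
 [2, -3],
 [-2, 1]].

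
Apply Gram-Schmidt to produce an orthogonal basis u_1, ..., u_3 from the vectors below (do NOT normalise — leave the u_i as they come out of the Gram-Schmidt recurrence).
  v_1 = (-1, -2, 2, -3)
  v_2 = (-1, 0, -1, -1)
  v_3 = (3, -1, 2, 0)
Orthogonal basis:
  u_1 = (-1, -2, 2, -3)
  u_2 = (-8/9, 2/9, -11/9, -2/3)
  u_3 = (73/50, -6/25, -17/25, -39/50)

Apply the Gram-Schmidt recurrence
  u_1 = v_1
  u_i = v_i − Σ_{j<i} ((v_i · u_j) / (u_j · u_j)) · u_j.

Step by step this gives:
  u_1 = (-1, -2, 2, -3)
  u_2 = (-8/9, 2/9, -11/9, -2/3)
  u_3 = (73/50, -6/25, -17/25, -39/50)

Orthogonality check:
  u_2 · u_1 = 0 (should be 0)
  u_3 · u_1 = 0 (should be 0)
  u_3 · u_2 = 0 (should be 0)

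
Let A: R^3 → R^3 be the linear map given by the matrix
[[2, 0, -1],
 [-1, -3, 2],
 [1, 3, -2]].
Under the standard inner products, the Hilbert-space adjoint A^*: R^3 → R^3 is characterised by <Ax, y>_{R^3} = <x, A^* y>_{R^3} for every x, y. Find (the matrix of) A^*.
A^* = A^T =
[[2, -1, 1],
 [0, -3, 3],
 [-1, 2, -2]]

For real matrices with standard dot products, the defining identity <Ax, y> = <x, A^* y> gives (Ax)^T y = x^T (A^*) y, i.e. x^T A^T y = x^T (A^*) y. Since this holds for all x, y, we must have A^* = A^T. Therefore
A^* =
[[2, -1, 1],
 [0, -3, 3],
 [-1, 2, -2]].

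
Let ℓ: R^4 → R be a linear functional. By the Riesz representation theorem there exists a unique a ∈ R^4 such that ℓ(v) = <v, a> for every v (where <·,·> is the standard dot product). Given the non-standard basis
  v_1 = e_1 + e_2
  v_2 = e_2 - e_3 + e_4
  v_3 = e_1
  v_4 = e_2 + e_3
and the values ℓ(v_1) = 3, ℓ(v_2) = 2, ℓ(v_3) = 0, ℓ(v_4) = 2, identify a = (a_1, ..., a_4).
a = (0, 3, -1, -2)

Write a = (a_1, ..., a_4) in the standard basis. For each basis vector v_i, ℓ(v_i) = <v_i, a> is a linear equation in the a_j's. Collect the n equations into a matrix system V a = ℓ, where row i of V is v_i (expressed in the standard basis). Since V is invertible (lower-triangular with 1s on the diagonal, up to permutation), solve by back-substitution:
  V =
[[1, 1, 0, 0],
 [0, 1, -1, 1],
 [1, 0, 0, 0],
 [0, 1, 1, 0]]
  V a = (3, 2, 0, 2)
Solving gives a = (0, 3, -1, -2).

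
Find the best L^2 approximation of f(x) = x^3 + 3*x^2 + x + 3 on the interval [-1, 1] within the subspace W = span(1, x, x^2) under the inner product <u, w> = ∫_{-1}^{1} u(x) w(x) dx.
g(x) = 3*x^2 + 8*x/5 + 3

The best approximation g ∈ W is the orthogonal projection of f onto W. Writing g = a_0 + a_1 x + a_2 x^2, the coefficients solve the normal equations G · a = b where
  G_{ij} = <φ_i, φ_j> and b_i = <f, φ_i>, with φ_0 = 1, φ_1 = x, φ_2 = x^2.
G =
  [2, 0, 2/3]
  [0, 2/3, 0]
  [2/3, 0, 2/5],
b = (8, 16/15, 16/5).
Solving gives a_0 = 3, a_1 = 8/5, a_2 = 3, so
  g(x) = 3*x^2 + 8*x/5 + 3.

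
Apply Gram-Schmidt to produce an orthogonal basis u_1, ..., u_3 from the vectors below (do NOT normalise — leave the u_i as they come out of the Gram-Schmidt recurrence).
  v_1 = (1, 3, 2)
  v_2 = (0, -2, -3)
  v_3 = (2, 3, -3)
Orthogonal basis:
  u_1 = (1, 3, 2)
  u_2 = (6/7, 4/7, -9/7)
  u_3 = (-25/38, 15/38, -5/19)

Apply the Gram-Schmidt recurrence
  u_1 = v_1
  u_i = v_i − Σ_{j<i} ((v_i · u_j) / (u_j · u_j)) · u_j.

Step by step this gives:
  u_1 = (1, 3, 2)
  u_2 = (6/7, 4/7, -9/7)
  u_3 = (-25/38, 15/38, -5/19)

Orthogonality check:
  u_2 · u_1 = 0 (should be 0)
  u_3 · u_1 = 0 (should be 0)
  u_3 · u_2 = 0 (should be 0)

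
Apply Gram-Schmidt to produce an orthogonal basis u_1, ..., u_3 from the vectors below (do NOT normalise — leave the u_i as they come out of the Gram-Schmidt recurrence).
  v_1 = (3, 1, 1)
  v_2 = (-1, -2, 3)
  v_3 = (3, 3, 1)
Orthogonal basis:
  u_1 = (3, 1, 1)
  u_2 = (-5/11, -20/11, 35/11)
  u_3 = (-2/3, 4/3, 2/3)

Apply the Gram-Schmidt recurrence
  u_1 = v_1
  u_i = v_i − Σ_{j<i} ((v_i · u_j) / (u_j · u_j)) · u_j.

Step by step this gives:
  u_1 = (3, 1, 1)
  u_2 = (-5/11, -20/11, 35/11)
  u_3 = (-2/3, 4/3, 2/3)

Orthogonality check:
  u_2 · u_1 = 0 (should be 0)
  u_3 · u_1 = 0 (should be 0)
  u_3 · u_2 = 0 (should be 0)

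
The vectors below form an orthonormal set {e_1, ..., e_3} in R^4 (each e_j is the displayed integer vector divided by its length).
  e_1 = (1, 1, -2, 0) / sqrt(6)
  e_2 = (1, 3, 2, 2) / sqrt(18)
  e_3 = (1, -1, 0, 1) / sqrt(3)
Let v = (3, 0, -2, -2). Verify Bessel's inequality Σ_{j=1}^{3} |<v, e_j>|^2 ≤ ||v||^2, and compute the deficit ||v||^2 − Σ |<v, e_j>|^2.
Σ |<v, e_j>|^2 = 89/9; ||v||^2 = 17; deficit = 64/9

Write each e_j = u_j / sqrt(<u_j, u_j>) where u_j is the displayed integer vector. Then <v, e_j> = <v, u_j> / sqrt(<u_j, u_j>), so |<v, e_j>|^2 = <v, u_j>^2 / <u_j, u_j>.
Coefficients: <v, e_1> = 7/sqrt(6), <v, e_2> = -5/sqrt(18), <v, e_3> = 1/sqrt(3).
Square and sum: Σ |<v, e_j>|^2 = 89/9.
Compute ||v||^2 = v·v = 17.
Deficit = 17 − 89/9 = 64/9 ≥ 0, confirming Bessel's inequality. (The deficit equals ||v − Σ <v,e_j> e_j||^2, the squared distance from v to span{e_j}.)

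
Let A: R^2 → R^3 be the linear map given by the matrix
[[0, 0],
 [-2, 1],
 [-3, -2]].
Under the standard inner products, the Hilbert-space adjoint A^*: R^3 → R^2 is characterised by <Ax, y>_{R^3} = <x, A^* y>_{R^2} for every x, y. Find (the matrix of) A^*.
A^* = A^T =
[[0, -2, -3],
 [0, 1, -2]]

For real matrices with standard dot products, the defining identity <Ax, y> = <x, A^* y> gives (Ax)^T y = x^T (A^*) y, i.e. x^T A^T y = x^T (A^*) y. Since this holds for all x, y, we must have A^* = A^T. Therefore
A^* =
[[0, -2, -3],
 [0, 1, -2]].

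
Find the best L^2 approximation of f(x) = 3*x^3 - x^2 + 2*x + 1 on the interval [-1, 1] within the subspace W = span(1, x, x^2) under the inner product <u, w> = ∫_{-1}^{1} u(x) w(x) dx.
g(x) = -x^2 + 19*x/5 + 1

The best approximation g ∈ W is the orthogonal projection of f onto W. Writing g = a_0 + a_1 x + a_2 x^2, the coefficients solve the normal equations G · a = b where
  G_{ij} = <φ_i, φ_j> and b_i = <f, φ_i>, with φ_0 = 1, φ_1 = x, φ_2 = x^2.
G =
  [2, 0, 2/3]
  [0, 2/3, 0]
  [2/3, 0, 2/5],
b = (4/3, 38/15, 4/15).
Solving gives a_0 = 1, a_1 = 19/5, a_2 = -1, so
  g(x) = -x^2 + 19*x/5 + 1.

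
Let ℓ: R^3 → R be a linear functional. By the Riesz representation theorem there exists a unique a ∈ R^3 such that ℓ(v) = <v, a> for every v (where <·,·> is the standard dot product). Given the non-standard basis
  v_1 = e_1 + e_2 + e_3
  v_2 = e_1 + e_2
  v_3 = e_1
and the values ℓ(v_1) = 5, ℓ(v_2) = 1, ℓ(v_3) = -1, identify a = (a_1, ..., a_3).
a = (-1, 2, 4)

Write a = (a_1, ..., a_3) in the standard basis. For each basis vector v_i, ℓ(v_i) = <v_i, a> is a linear equation in the a_j's. Collect the n equations into a matrix system V a = ℓ, where row i of V is v_i (expressed in the standard basis). Since V is invertible (lower-triangular with 1s on the diagonal, up to permutation), solve by back-substitution:
  V =
[[1, 1, 1],
 [1, 1, 0],
 [1, 0, 0]]
  V a = (5, 1, -1)
Solving gives a = (-1, 2, 4).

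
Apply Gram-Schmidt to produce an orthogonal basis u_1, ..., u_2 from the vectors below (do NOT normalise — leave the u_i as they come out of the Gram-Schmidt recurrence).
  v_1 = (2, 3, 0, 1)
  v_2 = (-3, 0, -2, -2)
Orthogonal basis:
  u_1 = (2, 3, 0, 1)
  u_2 = (-13/7, 12/7, -2, -10/7)

Apply the Gram-Schmidt recurrence
  u_1 = v_1
  u_i = v_i − Σ_{j<i} ((v_i · u_j) / (u_j · u_j)) · u_j.

Step by step this gives:
  u_1 = (2, 3, 0, 1)
  u_2 = (-13/7, 12/7, -2, -10/7)

Orthogonality check:
  u_2 · u_1 = 0 (should be 0)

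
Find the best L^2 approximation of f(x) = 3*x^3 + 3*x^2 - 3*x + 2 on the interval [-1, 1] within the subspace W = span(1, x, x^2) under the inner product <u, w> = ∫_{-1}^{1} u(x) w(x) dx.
g(x) = 3*x^2 - 6*x/5 + 2

The best approximation g ∈ W is the orthogonal projection of f onto W. Writing g = a_0 + a_1 x + a_2 x^2, the coefficients solve the normal equations G · a = b where
  G_{ij} = <φ_i, φ_j> and b_i = <f, φ_i>, with φ_0 = 1, φ_1 = x, φ_2 = x^2.
G =
  [2, 0, 2/3]
  [0, 2/3, 0]
  [2/3, 0, 2/5],
b = (6, -4/5, 38/15).
Solving gives a_0 = 2, a_1 = -6/5, a_2 = 3, so
  g(x) = 3*x^2 - 6*x/5 + 2.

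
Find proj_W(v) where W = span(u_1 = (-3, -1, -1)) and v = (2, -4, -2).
proj_W(v) = (0, 0, 0)

Set up U = [u_1 | ... | u_1] ∈ R^(3×1). The projector onto W = col(U) is P = U (U^T U)^(-1) U^T.
Compute U^T U =
  [11],
and U^T v = (0).
Solve U^T U · c = U^T v for the coefficients: c = (0). The projection is proj_W(v) = U c.
Check: (v - proj_W(v)) · u_1 = 0  (should be 0).
Result: proj_W(v) = (0, 0, 0).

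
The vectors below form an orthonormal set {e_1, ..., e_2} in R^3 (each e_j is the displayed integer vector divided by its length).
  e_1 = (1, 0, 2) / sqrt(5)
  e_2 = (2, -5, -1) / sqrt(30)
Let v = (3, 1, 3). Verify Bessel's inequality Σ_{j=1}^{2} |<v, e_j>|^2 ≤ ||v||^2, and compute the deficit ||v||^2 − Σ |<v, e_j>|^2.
Σ |<v, e_j>|^2 = 49/3; ||v||^2 = 19; deficit = 8/3

Write each e_j = u_j / sqrt(<u_j, u_j>) where u_j is the displayed integer vector. Then <v, e_j> = <v, u_j> / sqrt(<u_j, u_j>), so |<v, e_j>|^2 = <v, u_j>^2 / <u_j, u_j>.
Coefficients: <v, e_1> = 9/sqrt(5), <v, e_2> = -2/sqrt(30).
Square and sum: Σ |<v, e_j>|^2 = 49/3.
Compute ||v||^2 = v·v = 19.
Deficit = 19 − 49/3 = 8/3 ≥ 0, confirming Bessel's inequality. (The deficit equals ||v − Σ <v,e_j> e_j||^2, the squared distance from v to span{e_j}.)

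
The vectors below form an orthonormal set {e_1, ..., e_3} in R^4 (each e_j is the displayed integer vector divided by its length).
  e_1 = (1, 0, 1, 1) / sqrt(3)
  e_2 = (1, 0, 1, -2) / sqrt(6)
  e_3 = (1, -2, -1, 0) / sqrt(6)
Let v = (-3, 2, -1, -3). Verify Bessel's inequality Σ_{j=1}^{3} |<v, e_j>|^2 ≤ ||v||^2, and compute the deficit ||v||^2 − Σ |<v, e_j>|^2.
Σ |<v, e_j>|^2 = 23; ||v||^2 = 23; deficit = 0

Write each e_j = u_j / sqrt(<u_j, u_j>) where u_j is the displayed integer vector. Then <v, e_j> = <v, u_j> / sqrt(<u_j, u_j>), so |<v, e_j>|^2 = <v, u_j>^2 / <u_j, u_j>.
Coefficients: <v, e_1> = -7/sqrt(3), <v, e_2> = 2/sqrt(6), <v, e_3> = -6/sqrt(6).
Square and sum: Σ |<v, e_j>|^2 = 23.
Compute ||v||^2 = v·v = 23.
Deficit = 23 − 23 = 0 ≥ 0, confirming Bessel's inequality. (The deficit equals ||v − Σ <v,e_j> e_j||^2, the squared distance from v to span{e_j}.)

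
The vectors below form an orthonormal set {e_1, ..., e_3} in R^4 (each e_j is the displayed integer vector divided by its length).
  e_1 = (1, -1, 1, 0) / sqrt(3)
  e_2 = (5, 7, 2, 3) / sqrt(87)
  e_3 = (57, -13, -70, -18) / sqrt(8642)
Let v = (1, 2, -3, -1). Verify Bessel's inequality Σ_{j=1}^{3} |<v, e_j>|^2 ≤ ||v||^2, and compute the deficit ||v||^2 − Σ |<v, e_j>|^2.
Σ |<v, e_j>|^2 = 4245/298; ||v||^2 = 15; deficit = 225/298

Write each e_j = u_j / sqrt(<u_j, u_j>) where u_j is the displayed integer vector. Then <v, e_j> = <v, u_j> / sqrt(<u_j, u_j>), so |<v, e_j>|^2 = <v, u_j>^2 / <u_j, u_j>.
Coefficients: <v, e_1> = -4/sqrt(3), <v, e_2> = 10/sqrt(87), <v, e_3> = 259/sqrt(8642).
Square and sum: Σ |<v, e_j>|^2 = 4245/298.
Compute ||v||^2 = v·v = 15.
Deficit = 15 − 4245/298 = 225/298 ≥ 0, confirming Bessel's inequality. (The deficit equals ||v − Σ <v,e_j> e_j||^2, the squared distance from v to span{e_j}.)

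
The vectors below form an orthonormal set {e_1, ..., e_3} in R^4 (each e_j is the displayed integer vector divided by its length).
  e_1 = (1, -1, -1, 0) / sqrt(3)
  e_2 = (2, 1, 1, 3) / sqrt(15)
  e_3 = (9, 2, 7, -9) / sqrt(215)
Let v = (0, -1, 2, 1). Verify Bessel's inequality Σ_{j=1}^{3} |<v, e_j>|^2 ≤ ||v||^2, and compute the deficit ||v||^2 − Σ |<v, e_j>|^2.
Σ |<v, e_j>|^2 = 62/43; ||v||^2 = 6; deficit = 196/43

Write each e_j = u_j / sqrt(<u_j, u_j>) where u_j is the displayed integer vector. Then <v, e_j> = <v, u_j> / sqrt(<u_j, u_j>), so |<v, e_j>|^2 = <v, u_j>^2 / <u_j, u_j>.
Coefficients: <v, e_1> = -1/sqrt(3), <v, e_2> = 4/sqrt(15), <v, e_3> = 3/sqrt(215).
Square and sum: Σ |<v, e_j>|^2 = 62/43.
Compute ||v||^2 = v·v = 6.
Deficit = 6 − 62/43 = 196/43 ≥ 0, confirming Bessel's inequality. (The deficit equals ||v − Σ <v,e_j> e_j||^2, the squared distance from v to span{e_j}.)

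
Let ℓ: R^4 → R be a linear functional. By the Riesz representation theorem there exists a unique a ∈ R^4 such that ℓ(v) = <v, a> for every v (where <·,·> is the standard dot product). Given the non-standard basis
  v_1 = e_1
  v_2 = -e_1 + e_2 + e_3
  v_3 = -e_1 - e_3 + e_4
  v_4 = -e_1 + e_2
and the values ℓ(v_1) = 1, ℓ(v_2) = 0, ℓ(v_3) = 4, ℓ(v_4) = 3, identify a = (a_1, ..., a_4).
a = (1, 4, -3, 2)

Write a = (a_1, ..., a_4) in the standard basis. For each basis vector v_i, ℓ(v_i) = <v_i, a> is a linear equation in the a_j's. Collect the n equations into a matrix system V a = ℓ, where row i of V is v_i (expressed in the standard basis). Since V is invertible (lower-triangular with 1s on the diagonal, up to permutation), solve by back-substitution:
  V =
[[1, 0, 0, 0],
 [-1, 1, 1, 0],
 [-1, 0, -1, 1],
 [-1, 1, 0, 0]]
  V a = (1, 0, 4, 3)
Solving gives a = (1, 4, -3, 2).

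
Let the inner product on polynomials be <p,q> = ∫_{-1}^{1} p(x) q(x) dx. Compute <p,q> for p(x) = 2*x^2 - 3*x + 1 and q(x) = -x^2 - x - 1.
<p,q> = -14/5

Expand the product: p(x)·q(x) = -2*x^4 + x^3 + 2*x - 1.
∫_{-1}^{1} of each monomial x^k gives [2/(k+1) if k even, 0 if k odd]. Integrating term-by-term (or equivalently evaluating the antiderivative F(x) = -2*x^5/5 + x^4/4 + x^2 - x at the endpoints):
  F(1) − F(−1) = -3/20 − (53/20) = -14/5.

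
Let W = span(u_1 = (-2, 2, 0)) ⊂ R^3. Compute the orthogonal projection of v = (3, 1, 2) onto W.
proj_W(v) = (1, -1, 0)

Set up U = [u_1 | ... | u_1] ∈ R^(3×1). The projector onto W = col(U) is P = U (U^T U)^(-1) U^T.
Compute U^T U =
  [8],
and U^T v = (-4).
Solve U^T U · c = U^T v for the coefficients: c = (-1/2). The projection is proj_W(v) = U c.
Check: (v - proj_W(v)) · u_1 = 0  (should be 0).
Result: proj_W(v) = (1, -1, 0).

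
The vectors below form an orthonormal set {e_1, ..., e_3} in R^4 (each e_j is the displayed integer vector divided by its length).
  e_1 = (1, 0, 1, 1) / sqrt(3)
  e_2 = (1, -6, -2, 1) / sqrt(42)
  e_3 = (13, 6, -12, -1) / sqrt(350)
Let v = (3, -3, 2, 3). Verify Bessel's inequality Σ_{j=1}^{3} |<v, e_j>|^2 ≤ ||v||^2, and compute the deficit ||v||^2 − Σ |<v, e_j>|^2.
Σ |<v, e_j>|^2 = 774/25; ||v||^2 = 31; deficit = 1/25

Write each e_j = u_j / sqrt(<u_j, u_j>) where u_j is the displayed integer vector. Then <v, e_j> = <v, u_j> / sqrt(<u_j, u_j>), so |<v, e_j>|^2 = <v, u_j>^2 / <u_j, u_j>.
Coefficients: <v, e_1> = 8/sqrt(3), <v, e_2> = 20/sqrt(42), <v, e_3> = -6/sqrt(350).
Square and sum: Σ |<v, e_j>|^2 = 774/25.
Compute ||v||^2 = v·v = 31.
Deficit = 31 − 774/25 = 1/25 ≥ 0, confirming Bessel's inequality. (The deficit equals ||v − Σ <v,e_j> e_j||^2, the squared distance from v to span{e_j}.)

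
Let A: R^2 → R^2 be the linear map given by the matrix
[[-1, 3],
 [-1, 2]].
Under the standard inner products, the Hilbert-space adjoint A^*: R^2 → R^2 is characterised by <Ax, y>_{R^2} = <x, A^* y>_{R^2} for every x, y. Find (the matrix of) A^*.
A^* = A^T =
[[-1, -1],
 [3, 2]]

For real matrices with standard dot products, the defining identity <Ax, y> = <x, A^* y> gives (Ax)^T y = x^T (A^*) y, i.e. x^T A^T y = x^T (A^*) y. Since this holds for all x, y, we must have A^* = A^T. Therefore
A^* =
[[-1, -1],
 [3, 2]].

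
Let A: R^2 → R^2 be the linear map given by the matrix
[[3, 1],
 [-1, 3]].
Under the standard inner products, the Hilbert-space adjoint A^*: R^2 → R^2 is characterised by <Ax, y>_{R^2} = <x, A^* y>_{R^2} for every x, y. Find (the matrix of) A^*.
A^* = A^T =
[[3, -1],
 [1, 3]]

For real matrices with standard dot products, the defining identity <Ax, y> = <x, A^* y> gives (Ax)^T y = x^T (A^*) y, i.e. x^T A^T y = x^T (A^*) y. Since this holds for all x, y, we must have A^* = A^T. Therefore
A^* =
[[3, -1],
 [1, 3]].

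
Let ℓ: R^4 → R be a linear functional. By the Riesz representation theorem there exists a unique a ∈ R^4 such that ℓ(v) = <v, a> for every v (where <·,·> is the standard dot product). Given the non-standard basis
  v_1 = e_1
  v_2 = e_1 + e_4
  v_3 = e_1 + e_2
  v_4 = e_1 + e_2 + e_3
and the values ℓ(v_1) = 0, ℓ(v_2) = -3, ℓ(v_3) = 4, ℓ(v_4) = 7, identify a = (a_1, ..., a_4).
a = (0, 4, 3, -3)

Write a = (a_1, ..., a_4) in the standard basis. For each basis vector v_i, ℓ(v_i) = <v_i, a> is a linear equation in the a_j's. Collect the n equations into a matrix system V a = ℓ, where row i of V is v_i (expressed in the standard basis). Since V is invertible (lower-triangular with 1s on the diagonal, up to permutation), solve by back-substitution:
  V =
[[1, 0, 0, 0],
 [1, 0, 0, 1],
 [1, 1, 0, 0],
 [1, 1, 1, 0]]
  V a = (0, -3, 4, 7)
Solving gives a = (0, 4, 3, -3).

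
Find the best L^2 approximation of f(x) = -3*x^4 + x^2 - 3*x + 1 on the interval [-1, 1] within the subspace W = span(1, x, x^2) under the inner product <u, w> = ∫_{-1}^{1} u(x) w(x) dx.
g(x) = -11*x^2/7 - 3*x + 44/35

The best approximation g ∈ W is the orthogonal projection of f onto W. Writing g = a_0 + a_1 x + a_2 x^2, the coefficients solve the normal equations G · a = b where
  G_{ij} = <φ_i, φ_j> and b_i = <f, φ_i>, with φ_0 = 1, φ_1 = x, φ_2 = x^2.
G =
  [2, 0, 2/3]
  [0, 2/3, 0]
  [2/3, 0, 2/5],
b = (22/15, -2, 22/105).
Solving gives a_0 = 44/35, a_1 = -3, a_2 = -11/7, so
  g(x) = -11*x^2/7 - 3*x + 44/35.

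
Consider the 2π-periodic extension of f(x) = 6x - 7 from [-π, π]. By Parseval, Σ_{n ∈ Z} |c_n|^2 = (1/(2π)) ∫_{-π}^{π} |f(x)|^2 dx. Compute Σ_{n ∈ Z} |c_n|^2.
Σ |c_n|^2 = 12π^2 + 49

Expand and integrate term by term over [-π, π]:
  ∫ (6x)^2 dx = 36·(2π^3/3); ∫ 2·6·(-7)·x dx = 0 (odd integrand); ∫ (-7)^2 dx = 49·2π.
So (1/(2π)) ∫_{-π}^{π} (6x - 7)^2 dx = 36π^2/3 + 49 = 12π^2 + 49.
Parseval ⇒ Σ |c_n|^2 = 12π^2 + 49.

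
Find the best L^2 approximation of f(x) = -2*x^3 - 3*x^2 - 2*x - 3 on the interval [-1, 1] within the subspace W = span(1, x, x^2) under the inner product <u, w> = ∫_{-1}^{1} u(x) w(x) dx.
g(x) = -3*x^2 - 16*x/5 - 3

The best approximation g ∈ W is the orthogonal projection of f onto W. Writing g = a_0 + a_1 x + a_2 x^2, the coefficients solve the normal equations G · a = b where
  G_{ij} = <φ_i, φ_j> and b_i = <f, φ_i>, with φ_0 = 1, φ_1 = x, φ_2 = x^2.
G =
  [2, 0, 2/3]
  [0, 2/3, 0]
  [2/3, 0, 2/5],
b = (-8, -32/15, -16/5).
Solving gives a_0 = -3, a_1 = -16/5, a_2 = -3, so
  g(x) = -3*x^2 - 16*x/5 - 3.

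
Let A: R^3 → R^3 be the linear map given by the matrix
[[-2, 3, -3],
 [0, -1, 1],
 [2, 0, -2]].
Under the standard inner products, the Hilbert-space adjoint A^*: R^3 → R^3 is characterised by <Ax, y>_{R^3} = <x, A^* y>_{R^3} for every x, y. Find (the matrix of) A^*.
A^* = A^T =
[[-2, 0, 2],
 [3, -1, 0],
 [-3, 1, -2]]

For real matrices with standard dot products, the defining identity <Ax, y> = <x, A^* y> gives (Ax)^T y = x^T (A^*) y, i.e. x^T A^T y = x^T (A^*) y. Since this holds for all x, y, we must have A^* = A^T. Therefore
A^* =
[[-2, 0, 2],
 [3, -1, 0],
 [-3, 1, -2]].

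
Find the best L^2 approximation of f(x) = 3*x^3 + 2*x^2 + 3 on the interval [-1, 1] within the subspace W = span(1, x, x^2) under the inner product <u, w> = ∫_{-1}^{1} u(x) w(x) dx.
g(x) = 2*x^2 + 9*x/5 + 3

The best approximation g ∈ W is the orthogonal projection of f onto W. Writing g = a_0 + a_1 x + a_2 x^2, the coefficients solve the normal equations G · a = b where
  G_{ij} = <φ_i, φ_j> and b_i = <f, φ_i>, with φ_0 = 1, φ_1 = x, φ_2 = x^2.
G =
  [2, 0, 2/3]
  [0, 2/3, 0]
  [2/3, 0, 2/5],
b = (22/3, 6/5, 14/5).
Solving gives a_0 = 3, a_1 = 9/5, a_2 = 2, so
  g(x) = 2*x^2 + 9*x/5 + 3.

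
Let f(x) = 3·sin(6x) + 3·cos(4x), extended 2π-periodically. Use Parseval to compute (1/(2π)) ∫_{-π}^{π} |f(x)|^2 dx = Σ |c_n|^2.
Σ |c_n|^2 = 9

Expand |f|^2 and use orthogonality of {sin(nx), cos(mx)} on [-π, π]:
  ∫_{-π}^{π} sin(nx)^2 dx = π, ∫ cos(mx)^2 dx = π, and cross terms integrate to 0.
So ∫_{-π}^{π} f(x)^2 dx = 3^2 · π + 3^2 · π = (9 + 9)π.
Divide by 2π: (9 + 9)/2 = 9.
By Parseval, this equals Σ |c_n|^2.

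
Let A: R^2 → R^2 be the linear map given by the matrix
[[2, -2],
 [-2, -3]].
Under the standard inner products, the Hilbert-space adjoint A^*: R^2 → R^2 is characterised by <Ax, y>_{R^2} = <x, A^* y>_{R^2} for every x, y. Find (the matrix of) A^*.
A^* = A^T =
[[2, -2],
 [-2, -3]]

For real matrices with standard dot products, the defining identity <Ax, y> = <x, A^* y> gives (Ax)^T y = x^T (A^*) y, i.e. x^T A^T y = x^T (A^*) y. Since this holds for all x, y, we must have A^* = A^T. Therefore
A^* =
[[2, -2],
 [-2, -3]].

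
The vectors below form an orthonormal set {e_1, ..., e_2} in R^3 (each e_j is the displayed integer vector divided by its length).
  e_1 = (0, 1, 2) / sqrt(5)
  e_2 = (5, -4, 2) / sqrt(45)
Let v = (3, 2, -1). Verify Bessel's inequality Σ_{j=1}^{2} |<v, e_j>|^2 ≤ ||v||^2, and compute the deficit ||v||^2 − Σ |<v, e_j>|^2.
Σ |<v, e_j>|^2 = 5/9; ||v||^2 = 14; deficit = 121/9

Write each e_j = u_j / sqrt(<u_j, u_j>) where u_j is the displayed integer vector. Then <v, e_j> = <v, u_j> / sqrt(<u_j, u_j>), so |<v, e_j>|^2 = <v, u_j>^2 / <u_j, u_j>.
Coefficients: <v, e_1> = 0/sqrt(5), <v, e_2> = 5/sqrt(45).
Square and sum: Σ |<v, e_j>|^2 = 5/9.
Compute ||v||^2 = v·v = 14.
Deficit = 14 − 5/9 = 121/9 ≥ 0, confirming Bessel's inequality. (The deficit equals ||v − Σ <v,e_j> e_j||^2, the squared distance from v to span{e_j}.)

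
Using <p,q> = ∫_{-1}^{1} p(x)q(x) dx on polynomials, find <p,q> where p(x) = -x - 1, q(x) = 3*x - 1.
<p,q> = 0

Expand the product: p(x)·q(x) = -3*x^2 - 2*x + 1.
∫_{-1}^{1} of each monomial x^k gives [2/(k+1) if k even, 0 if k odd]. Integrating term-by-term (or equivalently evaluating the antiderivative F(x) = -x^3 - x^2 + x at the endpoints):
  F(1) − F(−1) = -1 − (-1) = 0.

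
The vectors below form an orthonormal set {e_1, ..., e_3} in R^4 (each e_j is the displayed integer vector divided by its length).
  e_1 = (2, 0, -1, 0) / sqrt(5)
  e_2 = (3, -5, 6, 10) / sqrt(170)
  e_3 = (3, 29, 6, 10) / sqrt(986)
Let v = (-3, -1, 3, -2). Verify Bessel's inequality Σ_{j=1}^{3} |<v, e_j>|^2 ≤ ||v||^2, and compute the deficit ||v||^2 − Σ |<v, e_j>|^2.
Σ |<v, e_j>|^2 = 523/29; ||v||^2 = 23; deficit = 144/29

Write each e_j = u_j / sqrt(<u_j, u_j>) where u_j is the displayed integer vector. Then <v, e_j> = <v, u_j> / sqrt(<u_j, u_j>), so |<v, e_j>|^2 = <v, u_j>^2 / <u_j, u_j>.
Coefficients: <v, e_1> = -9/sqrt(5), <v, e_2> = -6/sqrt(170), <v, e_3> = -40/sqrt(986).
Square and sum: Σ |<v, e_j>|^2 = 523/29.
Compute ||v||^2 = v·v = 23.
Deficit = 23 − 523/29 = 144/29 ≥ 0, confirming Bessel's inequality. (The deficit equals ||v − Σ <v,e_j> e_j||^2, the squared distance from v to span{e_j}.)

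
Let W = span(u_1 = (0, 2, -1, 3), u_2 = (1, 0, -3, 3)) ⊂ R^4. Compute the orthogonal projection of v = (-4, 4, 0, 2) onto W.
proj_W(v) = (-70/61, 242/61, 89/61, 153/61)

Set up U = [u_1 | ... | u_2] ∈ R^(4×2). The projector onto W = col(U) is P = U (U^T U)^(-1) U^T.
Compute U^T U =
  [14, 12]
  [12, 19],
and U^T v = (14, 2).
Solve U^T U · c = U^T v for the coefficients: c = (121/61, -70/61). The projection is proj_W(v) = U c.
Check: (v - proj_W(v)) · u_1 = 0  (should be 0).
Check: (v - proj_W(v)) · u_2 = 0  (should be 0).
Result: proj_W(v) = (-70/61, 242/61, 89/61, 153/61).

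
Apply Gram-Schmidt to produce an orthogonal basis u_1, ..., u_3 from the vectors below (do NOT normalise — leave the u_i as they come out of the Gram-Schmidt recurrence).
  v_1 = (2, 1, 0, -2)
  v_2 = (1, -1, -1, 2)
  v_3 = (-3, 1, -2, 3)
Orthogonal basis:
  u_1 = (2, 1, 0, -2)
  u_2 = (5/3, -2/3, -1, 4/3)
  u_3 = (-35/54, 61/27, -35/18, 13/27)

Apply the Gram-Schmidt recurrence
  u_1 = v_1
  u_i = v_i − Σ_{j<i} ((v_i · u_j) / (u_j · u_j)) · u_j.

Step by step this gives:
  u_1 = (2, 1, 0, -2)
  u_2 = (5/3, -2/3, -1, 4/3)
  u_3 = (-35/54, 61/27, -35/18, 13/27)

Orthogonality check:
  u_2 · u_1 = 0 (should be 0)
  u_3 · u_1 = 0 (should be 0)
  u_3 · u_2 = 0 (should be 0)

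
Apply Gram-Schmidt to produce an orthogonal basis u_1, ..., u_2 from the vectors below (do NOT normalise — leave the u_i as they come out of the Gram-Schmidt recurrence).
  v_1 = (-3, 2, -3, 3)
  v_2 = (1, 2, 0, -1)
Orthogonal basis:
  u_1 = (-3, 2, -3, 3)
  u_2 = (25/31, 66/31, -6/31, -25/31)

Apply the Gram-Schmidt recurrence
  u_1 = v_1
  u_i = v_i − Σ_{j<i} ((v_i · u_j) / (u_j · u_j)) · u_j.

Step by step this gives:
  u_1 = (-3, 2, -3, 3)
  u_2 = (25/31, 66/31, -6/31, -25/31)

Orthogonality check:
  u_2 · u_1 = 0 (should be 0)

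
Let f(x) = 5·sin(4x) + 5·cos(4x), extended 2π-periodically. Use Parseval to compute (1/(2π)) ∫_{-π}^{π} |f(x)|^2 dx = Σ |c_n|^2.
Σ |c_n|^2 = 25

Expand |f|^2 and use orthogonality of {sin(nx), cos(mx)} on [-π, π]:
  ∫_{-π}^{π} sin(nx)^2 dx = π, ∫ cos(mx)^2 dx = π, and cross terms integrate to 0.
So ∫_{-π}^{π} f(x)^2 dx = 5^2 · π + 5^2 · π = (25 + 25)π.
Divide by 2π: (25 + 25)/2 = 25.
By Parseval, this equals Σ |c_n|^2.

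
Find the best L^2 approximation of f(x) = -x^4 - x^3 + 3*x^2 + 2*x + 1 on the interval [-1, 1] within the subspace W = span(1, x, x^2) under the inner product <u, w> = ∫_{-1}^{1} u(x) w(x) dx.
g(x) = 15*x^2/7 + 7*x/5 + 38/35

The best approximation g ∈ W is the orthogonal projection of f onto W. Writing g = a_0 + a_1 x + a_2 x^2, the coefficients solve the normal equations G · a = b where
  G_{ij} = <φ_i, φ_j> and b_i = <f, φ_i>, with φ_0 = 1, φ_1 = x, φ_2 = x^2.
G =
  [2, 0, 2/3]
  [0, 2/3, 0]
  [2/3, 0, 2/5],
b = (18/5, 14/15, 166/105).
Solving gives a_0 = 38/35, a_1 = 7/5, a_2 = 15/7, so
  g(x) = 15*x^2/7 + 7*x/5 + 38/35.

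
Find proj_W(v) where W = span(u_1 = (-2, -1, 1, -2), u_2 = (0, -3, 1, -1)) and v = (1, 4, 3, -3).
proj_W(v) = (-69/37, 165/74, -9/74, -30/37)

Set up U = [u_1 | ... | u_2] ∈ R^(4×2). The projector onto W = col(U) is P = U (U^T U)^(-1) U^T.
Compute U^T U =
  [10, 6]
  [6, 11],
and U^T v = (3, -6).
Solve U^T U · c = U^T v for the coefficients: c = (69/74, -39/37). The projection is proj_W(v) = U c.
Check: (v - proj_W(v)) · u_1 = 0  (should be 0).
Check: (v - proj_W(v)) · u_2 = 0  (should be 0).
Result: proj_W(v) = (-69/37, 165/74, -9/74, -30/37).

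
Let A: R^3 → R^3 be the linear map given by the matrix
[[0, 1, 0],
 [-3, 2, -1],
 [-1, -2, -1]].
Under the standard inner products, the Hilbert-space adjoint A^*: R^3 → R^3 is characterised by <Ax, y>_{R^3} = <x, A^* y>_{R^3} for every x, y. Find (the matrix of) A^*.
A^* = A^T =
[[0, -3, -1],
 [1, 2, -2],
 [0, -1, -1]]

For real matrices with standard dot products, the defining identity <Ax, y> = <x, A^* y> gives (Ax)^T y = x^T (A^*) y, i.e. x^T A^T y = x^T (A^*) y. Since this holds for all x, y, we must have A^* = A^T. Therefore
A^* =
[[0, -3, -1],
 [1, 2, -2],
 [0, -1, -1]].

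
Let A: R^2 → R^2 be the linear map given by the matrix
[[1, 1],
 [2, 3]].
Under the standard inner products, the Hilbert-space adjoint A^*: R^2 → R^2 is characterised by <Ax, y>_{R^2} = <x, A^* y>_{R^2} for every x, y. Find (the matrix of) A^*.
A^* = A^T =
[[1, 2],
 [1, 3]]

For real matrices with standard dot products, the defining identity <Ax, y> = <x, A^* y> gives (Ax)^T y = x^T (A^*) y, i.e. x^T A^T y = x^T (A^*) y. Since this holds for all x, y, we must have A^* = A^T. Therefore
A^* =
[[1, 2],
 [1, 3]].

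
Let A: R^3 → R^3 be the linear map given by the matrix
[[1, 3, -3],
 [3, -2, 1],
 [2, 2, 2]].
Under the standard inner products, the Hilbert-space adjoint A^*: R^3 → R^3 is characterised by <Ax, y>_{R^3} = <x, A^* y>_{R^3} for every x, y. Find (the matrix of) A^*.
A^* = A^T =
[[1, 3, 2],
 [3, -2, 2],
 [-3, 1, 2]]

For real matrices with standard dot products, the defining identity <Ax, y> = <x, A^* y> gives (Ax)^T y = x^T (A^*) y, i.e. x^T A^T y = x^T (A^*) y. Since this holds for all x, y, we must have A^* = A^T. Therefore
A^* =
[[1, 3, 2],
 [3, -2, 2],
 [-3, 1, 2]].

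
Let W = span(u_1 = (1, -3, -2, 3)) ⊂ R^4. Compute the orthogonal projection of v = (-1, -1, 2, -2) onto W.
proj_W(v) = (-8/23, 24/23, 16/23, -24/23)

Set up U = [u_1 | ... | u_1] ∈ R^(4×1). The projector onto W = col(U) is P = U (U^T U)^(-1) U^T.
Compute U^T U =
  [23],
and U^T v = (-8).
Solve U^T U · c = U^T v for the coefficients: c = (-8/23). The projection is proj_W(v) = U c.
Check: (v - proj_W(v)) · u_1 = 0  (should be 0).
Result: proj_W(v) = (-8/23, 24/23, 16/23, -24/23).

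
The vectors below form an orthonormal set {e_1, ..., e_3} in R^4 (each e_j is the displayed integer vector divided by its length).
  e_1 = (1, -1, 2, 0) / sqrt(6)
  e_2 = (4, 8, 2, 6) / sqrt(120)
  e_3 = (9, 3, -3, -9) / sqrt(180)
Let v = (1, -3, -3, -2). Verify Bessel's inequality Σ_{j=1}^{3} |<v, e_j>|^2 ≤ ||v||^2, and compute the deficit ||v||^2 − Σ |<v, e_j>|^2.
Σ |<v, e_j>|^2 = 67/4; ||v||^2 = 23; deficit = 25/4

Write each e_j = u_j / sqrt(<u_j, u_j>) where u_j is the displayed integer vector. Then <v, e_j> = <v, u_j> / sqrt(<u_j, u_j>), so |<v, e_j>|^2 = <v, u_j>^2 / <u_j, u_j>.
Coefficients: <v, e_1> = -2/sqrt(6), <v, e_2> = -38/sqrt(120), <v, e_3> = 27/sqrt(180).
Square and sum: Σ |<v, e_j>|^2 = 67/4.
Compute ||v||^2 = v·v = 23.
Deficit = 23 − 67/4 = 25/4 ≥ 0, confirming Bessel's inequality. (The deficit equals ||v − Σ <v,e_j> e_j||^2, the squared distance from v to span{e_j}.)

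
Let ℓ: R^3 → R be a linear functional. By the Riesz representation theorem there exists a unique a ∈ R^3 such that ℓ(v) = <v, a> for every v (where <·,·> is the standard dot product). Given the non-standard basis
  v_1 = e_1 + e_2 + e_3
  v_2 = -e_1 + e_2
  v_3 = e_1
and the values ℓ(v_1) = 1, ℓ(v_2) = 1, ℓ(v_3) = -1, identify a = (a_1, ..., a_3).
a = (-1, 0, 2)

Write a = (a_1, ..., a_3) in the standard basis. For each basis vector v_i, ℓ(v_i) = <v_i, a> is a linear equation in the a_j's. Collect the n equations into a matrix system V a = ℓ, where row i of V is v_i (expressed in the standard basis). Since V is invertible (lower-triangular with 1s on the diagonal, up to permutation), solve by back-substitution:
  V =
[[1, 1, 1],
 [-1, 1, 0],
 [1, 0, 0]]
  V a = (1, 1, -1)
Solving gives a = (-1, 0, 2).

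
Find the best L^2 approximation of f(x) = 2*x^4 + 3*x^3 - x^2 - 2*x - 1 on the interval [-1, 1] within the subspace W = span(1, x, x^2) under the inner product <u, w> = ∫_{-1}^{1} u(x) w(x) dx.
g(x) = 5*x^2/7 - x/5 - 41/35

The best approximation g ∈ W is the orthogonal projection of f onto W. Writing g = a_0 + a_1 x + a_2 x^2, the coefficients solve the normal equations G · a = b where
  G_{ij} = <φ_i, φ_j> and b_i = <f, φ_i>, with φ_0 = 1, φ_1 = x, φ_2 = x^2.
G =
  [2, 0, 2/3]
  [0, 2/3, 0]
  [2/3, 0, 2/5],
b = (-28/15, -2/15, -52/105).
Solving gives a_0 = -41/35, a_1 = -1/5, a_2 = 5/7, so
  g(x) = 5*x^2/7 - x/5 - 41/35.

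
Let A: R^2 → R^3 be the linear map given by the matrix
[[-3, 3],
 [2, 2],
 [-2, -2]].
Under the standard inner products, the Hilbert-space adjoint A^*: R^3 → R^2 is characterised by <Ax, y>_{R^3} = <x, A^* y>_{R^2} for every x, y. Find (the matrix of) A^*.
A^* = A^T =
[[-3, 2, -2],
 [3, 2, -2]]

For real matrices with standard dot products, the defining identity <Ax, y> = <x, A^* y> gives (Ax)^T y = x^T (A^*) y, i.e. x^T A^T y = x^T (A^*) y. Since this holds for all x, y, we must have A^* = A^T. Therefore
A^* =
[[-3, 2, -2],
 [3, 2, -2]].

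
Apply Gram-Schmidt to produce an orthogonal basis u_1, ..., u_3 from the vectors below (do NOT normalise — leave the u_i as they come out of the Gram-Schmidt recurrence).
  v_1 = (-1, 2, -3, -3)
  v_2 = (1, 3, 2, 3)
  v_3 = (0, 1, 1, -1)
Orthogonal basis:
  u_1 = (-1, 2, -3, -3)
  u_2 = (13/23, 89/23, 16/23, 39/23)
  u_3 = (0, 3/13, 15/13, -1)

Apply the Gram-Schmidt recurrence
  u_1 = v_1
  u_i = v_i − Σ_{j<i} ((v_i · u_j) / (u_j · u_j)) · u_j.

Step by step this gives:
  u_1 = (-1, 2, -3, -3)
  u_2 = (13/23, 89/23, 16/23, 39/23)
  u_3 = (0, 3/13, 15/13, -1)

Orthogonality check:
  u_2 · u_1 = 0 (should be 0)
  u_3 · u_1 = 0 (should be 0)
  u_3 · u_2 = 0 (should be 0)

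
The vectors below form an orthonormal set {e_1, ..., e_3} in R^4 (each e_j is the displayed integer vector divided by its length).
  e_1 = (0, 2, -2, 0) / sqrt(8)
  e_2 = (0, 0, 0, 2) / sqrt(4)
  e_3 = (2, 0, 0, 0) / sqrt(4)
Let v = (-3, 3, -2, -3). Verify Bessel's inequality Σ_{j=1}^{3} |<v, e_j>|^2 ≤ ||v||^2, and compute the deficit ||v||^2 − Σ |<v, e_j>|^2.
Σ |<v, e_j>|^2 = 61/2; ||v||^2 = 31; deficit = 1/2

Write each e_j = u_j / sqrt(<u_j, u_j>) where u_j is the displayed integer vector. Then <v, e_j> = <v, u_j> / sqrt(<u_j, u_j>), so |<v, e_j>|^2 = <v, u_j>^2 / <u_j, u_j>.
Coefficients: <v, e_1> = 10/sqrt(8), <v, e_2> = -6/sqrt(4), <v, e_3> = -6/sqrt(4).
Square and sum: Σ |<v, e_j>|^2 = 61/2.
Compute ||v||^2 = v·v = 31.
Deficit = 31 − 61/2 = 1/2 ≥ 0, confirming Bessel's inequality. (The deficit equals ||v − Σ <v,e_j> e_j||^2, the squared distance from v to span{e_j}.)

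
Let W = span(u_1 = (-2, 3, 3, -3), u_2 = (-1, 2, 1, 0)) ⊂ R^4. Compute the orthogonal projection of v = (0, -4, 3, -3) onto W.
proj_W(v) = (3/5, -13/5, 4/5, -21/5)

Set up U = [u_1 | ... | u_2] ∈ R^(4×2). The projector onto W = col(U) is P = U (U^T U)^(-1) U^T.
Compute U^T U =
  [31, 11]
  [11, 6],
and U^T v = (6, -5).
Solve U^T U · c = U^T v for the coefficients: c = (7/5, -17/5). The projection is proj_W(v) = U c.
Check: (v - proj_W(v)) · u_1 = 0  (should be 0).
Check: (v - proj_W(v)) · u_2 = 0  (should be 0).
Result: proj_W(v) = (3/5, -13/5, 4/5, -21/5).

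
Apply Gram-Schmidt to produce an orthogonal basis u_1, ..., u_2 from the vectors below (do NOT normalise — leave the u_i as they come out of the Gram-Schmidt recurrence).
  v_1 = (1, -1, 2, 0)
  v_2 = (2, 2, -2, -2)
Orthogonal basis:
  u_1 = (1, -1, 2, 0)
  u_2 = (8/3, 4/3, -2/3, -2)

Apply the Gram-Schmidt recurrence
  u_1 = v_1
  u_i = v_i − Σ_{j<i} ((v_i · u_j) / (u_j · u_j)) · u_j.

Step by step this gives:
  u_1 = (1, -1, 2, 0)
  u_2 = (8/3, 4/3, -2/3, -2)

Orthogonality check:
  u_2 · u_1 = 0 (should be 0)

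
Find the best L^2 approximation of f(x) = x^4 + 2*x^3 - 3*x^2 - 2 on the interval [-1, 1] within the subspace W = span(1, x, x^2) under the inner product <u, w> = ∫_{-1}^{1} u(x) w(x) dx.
g(x) = -15*x^2/7 + 6*x/5 - 73/35

The best approximation g ∈ W is the orthogonal projection of f onto W. Writing g = a_0 + a_1 x + a_2 x^2, the coefficients solve the normal equations G · a = b where
  G_{ij} = <φ_i, φ_j> and b_i = <f, φ_i>, with φ_0 = 1, φ_1 = x, φ_2 = x^2.
G =
  [2, 0, 2/3]
  [0, 2/3, 0]
  [2/3, 0, 2/5],
b = (-28/5, 4/5, -236/105).
Solving gives a_0 = -73/35, a_1 = 6/5, a_2 = -15/7, so
  g(x) = -15*x^2/7 + 6*x/5 - 73/35.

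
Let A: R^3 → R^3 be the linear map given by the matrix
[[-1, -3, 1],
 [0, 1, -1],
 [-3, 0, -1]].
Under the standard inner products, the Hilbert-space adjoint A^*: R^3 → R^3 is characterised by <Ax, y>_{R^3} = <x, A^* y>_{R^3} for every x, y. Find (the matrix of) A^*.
A^* = A^T =
[[-1, 0, -3],
 [-3, 1, 0],
 [1, -1, -1]]

For real matrices with standard dot products, the defining identity <Ax, y> = <x, A^* y> gives (Ax)^T y = x^T (A^*) y, i.e. x^T A^T y = x^T (A^*) y. Since this holds for all x, y, we must have A^* = A^T. Therefore
A^* =
[[-1, 0, -3],
 [-3, 1, 0],
 [1, -1, -1]].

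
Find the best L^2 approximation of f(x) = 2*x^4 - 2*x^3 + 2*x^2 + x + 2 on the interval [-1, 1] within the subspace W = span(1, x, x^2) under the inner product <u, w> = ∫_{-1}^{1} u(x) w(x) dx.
g(x) = 26*x^2/7 - x/5 + 64/35

The best approximation g ∈ W is the orthogonal projection of f onto W. Writing g = a_0 + a_1 x + a_2 x^2, the coefficients solve the normal equations G · a = b where
  G_{ij} = <φ_i, φ_j> and b_i = <f, φ_i>, with φ_0 = 1, φ_1 = x, φ_2 = x^2.
G =
  [2, 0, 2/3]
  [0, 2/3, 0]
  [2/3, 0, 2/5],
b = (92/15, -2/15, 284/105).
Solving gives a_0 = 64/35, a_1 = -1/5, a_2 = 26/7, so
  g(x) = 26*x^2/7 - x/5 + 64/35.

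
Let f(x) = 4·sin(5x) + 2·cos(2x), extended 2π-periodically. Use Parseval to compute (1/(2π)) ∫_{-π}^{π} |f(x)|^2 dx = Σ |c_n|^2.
Σ |c_n|^2 = 10

Expand |f|^2 and use orthogonality of {sin(nx), cos(mx)} on [-π, π]:
  ∫_{-π}^{π} sin(nx)^2 dx = π, ∫ cos(mx)^2 dx = π, and cross terms integrate to 0.
So ∫_{-π}^{π} f(x)^2 dx = 4^2 · π + 2^2 · π = (16 + 4)π.
Divide by 2π: (16 + 4)/2 = 10.
By Parseval, this equals Σ |c_n|^2.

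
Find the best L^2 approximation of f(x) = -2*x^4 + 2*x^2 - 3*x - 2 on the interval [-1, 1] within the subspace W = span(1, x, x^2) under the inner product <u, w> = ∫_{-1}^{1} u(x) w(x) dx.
g(x) = 2*x^2/7 - 3*x - 64/35

The best approximation g ∈ W is the orthogonal projection of f onto W. Writing g = a_0 + a_1 x + a_2 x^2, the coefficients solve the normal equations G · a = b where
  G_{ij} = <φ_i, φ_j> and b_i = <f, φ_i>, with φ_0 = 1, φ_1 = x, φ_2 = x^2.
G =
  [2, 0, 2/3]
  [0, 2/3, 0]
  [2/3, 0, 2/5],
b = (-52/15, -2, -116/105).
Solving gives a_0 = -64/35, a_1 = -3, a_2 = 2/7, so
  g(x) = 2*x^2/7 - 3*x - 64/35.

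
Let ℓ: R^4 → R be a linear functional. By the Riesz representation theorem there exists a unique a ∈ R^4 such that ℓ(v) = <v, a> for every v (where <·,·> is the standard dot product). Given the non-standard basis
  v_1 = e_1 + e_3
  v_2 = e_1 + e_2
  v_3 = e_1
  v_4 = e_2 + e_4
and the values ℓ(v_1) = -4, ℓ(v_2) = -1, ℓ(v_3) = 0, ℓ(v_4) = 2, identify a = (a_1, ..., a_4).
a = (0, -1, -4, 3)

Write a = (a_1, ..., a_4) in the standard basis. For each basis vector v_i, ℓ(v_i) = <v_i, a> is a linear equation in the a_j's. Collect the n equations into a matrix system V a = ℓ, where row i of V is v_i (expressed in the standard basis). Since V is invertible (lower-triangular with 1s on the diagonal, up to permutation), solve by back-substitution:
  V =
[[1, 0, 1, 0],
 [1, 1, 0, 0],
 [1, 0, 0, 0],
 [0, 1, 0, 1]]
  V a = (-4, -1, 0, 2)
Solving gives a = (0, -1, -4, 3).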